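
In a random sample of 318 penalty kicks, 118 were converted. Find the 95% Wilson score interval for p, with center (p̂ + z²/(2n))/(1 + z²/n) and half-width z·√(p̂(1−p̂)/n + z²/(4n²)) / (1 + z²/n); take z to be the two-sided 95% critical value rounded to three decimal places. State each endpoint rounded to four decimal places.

(0.3198, 0.4254)

Here p̂ = 118/318 = 0.37107 and z = 1.960 (z² = 3.841600).
Denominator 1 + z²/n = 1 + 3.841600/318 = 1.012081.
Center = (0.37107 + 0.006040)/1.012081 = 0.37261.
Radicand: p̂(1−p̂)/n + z²/(4n²) = 0.000733889 + 0.000009497 = 0.000743386.
Half-width = 1.960·√0.000743386/1.012081 = 0.05280.
So the interval runs from 0.3198 to 0.4254.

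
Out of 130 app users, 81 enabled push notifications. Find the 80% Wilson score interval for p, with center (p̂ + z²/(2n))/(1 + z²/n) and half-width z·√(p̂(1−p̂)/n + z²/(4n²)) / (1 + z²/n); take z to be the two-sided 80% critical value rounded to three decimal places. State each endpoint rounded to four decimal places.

(0.5674, 0.6757)

p̂ = 81/130 = 0.62308; z = 1.282, so z² = 1.643524.
1 + z²/n = 1.012642.
Adjusted center: (0.62308 + z²/(2n))/1.012642 = 0.62154.
Radicand: p̂(1−p̂)/n + z²/(4n²) = 0.001806554 + 0.000024312 = 0.001830866.
Half-width = z·√(radicand)/denom = 1.282·0.042789/1.012642 = 0.05417.
CI: 0.62154 ± 0.05417 = (0.5674, 0.6757).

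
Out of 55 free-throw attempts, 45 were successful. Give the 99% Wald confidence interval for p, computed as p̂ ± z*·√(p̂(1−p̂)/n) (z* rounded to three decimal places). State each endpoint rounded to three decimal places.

p̂ = 45/55 = 0.81818.
SE(p̂) = √(0.81818·0.18182/55) = 0.052007.
z* = 2.576 at the 99% level.
Margin of error: 2.576 × 0.052007 = 0.13397.
CI: 0.81818 ± 0.13397 = (0.684, 0.952).

(0.684, 0.952)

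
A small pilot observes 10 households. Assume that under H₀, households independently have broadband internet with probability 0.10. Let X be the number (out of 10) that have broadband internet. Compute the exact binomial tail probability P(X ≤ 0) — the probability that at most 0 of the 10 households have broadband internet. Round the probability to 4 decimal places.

X is binomial with n = 10 and p = 0.10.
P(X ≤ 0) = C(10,0)·0.10^0·0.90^10.
= 0.348678 = 0.3487.

P = 0.3487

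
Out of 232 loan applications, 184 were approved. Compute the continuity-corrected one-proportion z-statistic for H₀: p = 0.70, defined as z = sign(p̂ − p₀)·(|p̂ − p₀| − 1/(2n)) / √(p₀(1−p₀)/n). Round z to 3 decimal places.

z = 3.023

The sample proportion is 184/232 = 0.79310. p̂ − p₀ = 0.093103.
1/(2n) = 0.002155.
Corrected numerator: |0.093103| − 0.002155 = 0.090948.
SE₀ = √(0.70·0.30/232) = 0.030086.
z = (+)0.090948/0.030086 = 3.023.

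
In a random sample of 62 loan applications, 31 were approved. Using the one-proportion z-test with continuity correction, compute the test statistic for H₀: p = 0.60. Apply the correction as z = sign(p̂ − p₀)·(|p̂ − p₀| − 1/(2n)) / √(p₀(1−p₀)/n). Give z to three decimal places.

z = -1.478

The sample proportion is 31/62 = 0.50000. p̂ − p₀ = -0.100000.
1/(2n) = 0.008065.
Corrected numerator: |-0.100000| − 0.008065 = 0.091935.
Under H₀, SE = √(p₀(1−p₀)/n) = √(0.60·0.40/62) = √0.003870968 = 0.062217.
z = (−)0.091935/0.062217 = -1.478.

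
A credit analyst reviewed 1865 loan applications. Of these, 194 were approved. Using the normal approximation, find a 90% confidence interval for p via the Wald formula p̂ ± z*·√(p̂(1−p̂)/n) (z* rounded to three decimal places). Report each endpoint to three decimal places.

(0.092, 0.116)

The sample proportion is 194/1865 = 0.10402.
SE = √(p̂(1−p̂)/n) = √(0.093201/1865) = 0.007069.
z* = 1.645 at the 90% level.
Margin of error: 1.645 × 0.007069 = 0.01163.
Interval: 0.10402 ± 0.01163 → (0.092, 0.116).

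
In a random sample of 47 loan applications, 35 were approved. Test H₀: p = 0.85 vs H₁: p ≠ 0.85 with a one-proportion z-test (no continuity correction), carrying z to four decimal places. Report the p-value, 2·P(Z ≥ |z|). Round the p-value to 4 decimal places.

p-value = 0.0432

The sample proportion is 35/47 = 0.74468.
Null standard error: √(0.85·0.15/47) = √0.002712766 = 0.052084.
Test statistic (full precision, shown to 4 dp): z = (35/47 − 0.85)/SE₀ ≈ -2.0221.
p-value = 2·P(Z ≥ |z|) with z = -2.0221 → 0.0432.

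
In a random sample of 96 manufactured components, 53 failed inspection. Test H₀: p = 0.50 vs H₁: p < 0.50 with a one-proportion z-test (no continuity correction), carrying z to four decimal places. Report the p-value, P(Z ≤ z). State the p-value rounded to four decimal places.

With x = 53 successes in n = 96, p̂ = 0.55208.
Under H₀, SE = √(p₀(1−p₀)/n) = √(0.50·0.50/96) = √0.002604167 = 0.051031.
Test statistic (full precision, shown to 4 dp): z = (53/96 − 0.50)/SE₀ ≈ 1.0206.
p-value = P(Z ≤ z) with z = 1.0206 → 0.8463.

p-value = 0.8463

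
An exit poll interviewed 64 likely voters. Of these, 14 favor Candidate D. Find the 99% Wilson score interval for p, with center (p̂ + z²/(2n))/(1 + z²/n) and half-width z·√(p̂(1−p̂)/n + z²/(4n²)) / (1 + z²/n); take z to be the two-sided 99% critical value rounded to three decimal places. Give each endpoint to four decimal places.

(0.1157, 0.3746)

Here p̂ = 14/64 = 0.21875 and z = 2.576 (z² = 6.635776).
1 + z²/n = 1.103684.
Adjusted center: (0.21875 + z²/(2n))/1.103684 = 0.24517.
Radicand: p̂(1−p̂)/n + z²/(4n²) = 0.002670288 + 0.000405016 = 0.003075304.
Half-width = z·√(radicand)/denom = 2.576·0.055455/1.103684 = 0.12943.
CI: 0.24517 ± 0.12943 = (0.1157, 0.3746).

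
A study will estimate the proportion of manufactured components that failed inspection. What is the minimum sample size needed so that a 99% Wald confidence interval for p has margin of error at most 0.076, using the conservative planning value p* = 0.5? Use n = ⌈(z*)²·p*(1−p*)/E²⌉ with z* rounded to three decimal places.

The 99% critical value is z* = 2.576.
p*(1−p*) = 0.2500.
(z*)²·p*(1−p*)/E² = 6.635776·0.2500/0.005776 = 287.213.
Rounding up, n = 288.

n = 288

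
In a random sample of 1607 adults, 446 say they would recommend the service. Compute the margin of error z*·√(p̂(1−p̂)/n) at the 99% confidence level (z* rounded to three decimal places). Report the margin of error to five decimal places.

Sample proportion p̂ = 446/1607 = 0.27754.
SE = √(p̂(1−p̂)/n) = √(0.200510/1607) = 0.011170.
z* = 2.576 at the 99% level.
ME = 2.576·0.011170 = 0.02877.

ME = 0.02877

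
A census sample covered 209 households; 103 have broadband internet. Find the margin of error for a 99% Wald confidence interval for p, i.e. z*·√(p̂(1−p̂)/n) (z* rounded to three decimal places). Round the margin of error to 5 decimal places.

p̂ = 103/209 = 0.49282.
Standard error of p̂: √(0.249948/209) = √0.001195926 = 0.034582.
z* = 2.576 at the 99% level.
So ME = 0.08908.

ME = 0.08908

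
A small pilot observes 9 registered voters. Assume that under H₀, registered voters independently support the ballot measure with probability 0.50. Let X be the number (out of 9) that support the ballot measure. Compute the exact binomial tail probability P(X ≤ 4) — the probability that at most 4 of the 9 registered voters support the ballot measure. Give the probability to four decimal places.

P = 0.5000

X is binomial with n = 9 and p = 0.50.
P(X ≤ 4) = Σ_{j=0}^{4} C(9,j)·0.50^j·0.50^{9−j}.
= 0.001953 + 0.017578 + 0.070312 + 0.164062 + 0.246094 = 0.5000.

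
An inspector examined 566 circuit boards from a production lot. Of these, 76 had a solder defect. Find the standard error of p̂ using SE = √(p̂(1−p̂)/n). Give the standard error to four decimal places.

SE = 0.0143

With x = 76 successes in n = 566, p̂ = 0.13428.
p̂(1−p̂) = 0.13428·0.86572 = 0.116249.
Dividing by n and taking the root: √0.000205387 = 0.0143.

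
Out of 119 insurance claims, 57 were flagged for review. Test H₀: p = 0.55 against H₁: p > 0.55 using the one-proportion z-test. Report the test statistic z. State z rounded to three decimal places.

The sample proportion is 57/119 = 0.47899.
Under H₀, SE = √(p₀(1−p₀)/n) = √(0.55·0.45/119) = √0.002079832 = 0.045605.
Test statistic: z = -0.07101/0.045605 = -1.557.

z = -1.557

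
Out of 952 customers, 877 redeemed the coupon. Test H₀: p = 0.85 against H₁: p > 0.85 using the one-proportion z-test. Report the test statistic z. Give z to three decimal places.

p̂ = 877/952 = 0.92122.
SE₀ = √(0.85·0.15/952) = 0.011573.
z = (p̂ − p₀)/SE = (0.92122 − 0.85)/0.011573 = 6.154.

z = 6.154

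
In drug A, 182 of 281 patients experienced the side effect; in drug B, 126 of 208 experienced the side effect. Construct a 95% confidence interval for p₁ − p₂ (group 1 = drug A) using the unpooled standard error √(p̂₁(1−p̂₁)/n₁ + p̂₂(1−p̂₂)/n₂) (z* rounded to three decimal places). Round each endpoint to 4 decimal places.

p̂₁ = 0.64769, p̂₂ = 0.60577, so the observed difference is 0.04192.
Unpooled SE = √(p̂₁(1−p̂₁)/n₁ + p̂₂(1−p̂₂)/n₂) = √(0.000812059 + 0.001148139) = 0.044274.
z* = 1.960 at the 95% level. Margin of error = 0.08678.
CI: 0.04192 ± 0.08678 = (-0.0449, 0.1287).

(-0.0449, 0.1287)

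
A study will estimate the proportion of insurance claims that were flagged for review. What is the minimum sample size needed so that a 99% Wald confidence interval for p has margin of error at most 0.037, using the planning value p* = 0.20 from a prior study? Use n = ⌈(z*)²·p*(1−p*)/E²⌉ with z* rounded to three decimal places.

n = 776

z* = 2.576 at the 99% level.
p*(1−p*) = 0.20·0.80 = 0.1600.
Required n before rounding: 6.635776 × 0.1600 / 0.037² = 775.547.
⌈775.547⌉ = 776.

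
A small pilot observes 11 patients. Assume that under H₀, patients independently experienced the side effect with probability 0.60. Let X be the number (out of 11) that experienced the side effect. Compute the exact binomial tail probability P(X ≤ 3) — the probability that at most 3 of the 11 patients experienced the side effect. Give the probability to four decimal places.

P = 0.0293

X is binomial with n = 11 and p = 0.60.
P(X ≤ 3) = C(11,0)·0.60^0·0.40^11 + C(11,1)·0.60^1·0.40^10 + C(11,2)·0.60^2·0.40^9 + C(11,3)·0.60^3·0.40^8.
= 0.000042 + 0.000692 + 0.005190 + 0.023357 = 0.0293.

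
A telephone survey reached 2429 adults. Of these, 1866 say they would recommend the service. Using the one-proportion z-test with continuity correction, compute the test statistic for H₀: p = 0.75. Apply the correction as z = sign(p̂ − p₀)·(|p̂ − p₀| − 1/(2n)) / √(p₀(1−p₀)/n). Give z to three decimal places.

p̂ = 1866/2429 = 0.76822. p̂ − p₀ = 0.018217.
1/(2n) = 0.000206.
Corrected numerator: |0.018217| − 0.000206 = 0.018011.
Under H₀, SE = √(p₀(1−p₀)/n) = √(0.75·0.25/2429) = √0.000077192 = 0.008786.
z = +0.018011/0.008786 = 2.050.

z = 2.050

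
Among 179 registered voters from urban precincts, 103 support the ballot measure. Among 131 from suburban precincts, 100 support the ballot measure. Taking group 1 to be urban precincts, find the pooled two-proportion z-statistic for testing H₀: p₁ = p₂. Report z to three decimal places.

z = -3.438

p̂₁ = 103/179 = 0.57542, p̂₂ = 100/131 = 0.76336.
Pooling: p̂ = 203/310 = 0.65484.
SE = √[p̂(1−p̂)(1/n₁+1/n₂)] = √[0.65484·0.34516·(1/179+1/131)] ≈ 0.054663.
z = (p̂₁ − p̂₂)/SE = (0.57542 − 0.76336)/0.054663 = -0.18794/0.054663 = -3.438.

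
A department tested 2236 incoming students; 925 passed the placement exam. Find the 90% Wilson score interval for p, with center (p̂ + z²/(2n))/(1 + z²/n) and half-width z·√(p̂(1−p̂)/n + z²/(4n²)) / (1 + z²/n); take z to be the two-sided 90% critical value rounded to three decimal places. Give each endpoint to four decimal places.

p̂ = 925/2236 = 0.41369; z = 1.645, so z² = 2.706025.
1 + z²/n = 1.001210.
Center = (0.41369 + 0.000605)/1.001210 = 0.41379.
Radicand: p̂(1−p̂)/n + z²/(4n²) = 0.000108475 + 0.000000135 = 0.000108610.
Half-width = 1.645·√0.000108610/1.001210 = 0.01712.
CI: 0.41379 ± 0.01712 = (0.3967, 0.4309).

(0.3967, 0.4309)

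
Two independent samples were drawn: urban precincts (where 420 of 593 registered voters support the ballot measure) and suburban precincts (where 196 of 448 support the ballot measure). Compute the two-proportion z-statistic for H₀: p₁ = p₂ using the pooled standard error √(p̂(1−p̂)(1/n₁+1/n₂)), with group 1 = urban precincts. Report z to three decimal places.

p̂₁ = 420/593 = 0.70826, p̂₂ = 196/448 = 0.43750.
Pooled p̂ = (420+196)/(593+448) = 616/1041 = 0.59174.
Pooled SE = √[0.2415840·0.00391848] ≈ 0.030768.
z = 0.27076/0.030768 = 8.800.

z = 8.800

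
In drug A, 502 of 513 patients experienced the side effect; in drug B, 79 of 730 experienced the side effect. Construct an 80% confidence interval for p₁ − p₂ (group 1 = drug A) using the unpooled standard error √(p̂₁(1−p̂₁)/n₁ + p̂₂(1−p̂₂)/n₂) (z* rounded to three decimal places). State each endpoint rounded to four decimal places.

p̂₁ = 0.97856, p̂₂ = 0.10822, so the observed difference is 0.87034.
SE = √(0.000040902 + 0.000132202) = √0.000173104 = 0.013157.
For 80% confidence, z* = 1.282. Margin = 1.282·0.013157 = 0.01687.
So the interval runs from 0.8535 to 0.8872.

(0.8535, 0.8872)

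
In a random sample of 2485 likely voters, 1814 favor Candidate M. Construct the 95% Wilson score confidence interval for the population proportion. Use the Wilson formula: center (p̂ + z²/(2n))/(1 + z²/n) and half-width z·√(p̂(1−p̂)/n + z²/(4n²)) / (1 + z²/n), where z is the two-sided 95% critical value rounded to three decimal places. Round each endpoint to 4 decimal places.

(0.7122, 0.7471)

Here p̂ = 1814/2485 = 0.72998 and z = 1.960 (z² = 3.841600).
1 + z²/n = 1.001546.
Adjusted center: (0.72998 + z²/(2n))/1.001546 = 0.72962.
Radicand: p̂(1−p̂)/n + z²/(4n²) = 0.000079320 + 0.000000156 = 0.000079476.
Half-width = 1.960·√0.000079476/1.001546 = 0.01745.
So the interval runs from 0.7122 to 0.7471.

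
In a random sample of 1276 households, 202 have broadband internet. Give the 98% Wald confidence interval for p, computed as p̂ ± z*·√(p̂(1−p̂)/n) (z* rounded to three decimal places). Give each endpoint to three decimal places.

(0.135, 0.182)

The sample proportion is 202/1276 = 0.15831.
SE = √(p̂(1−p̂)/n) = √(0.133246/1276) = 0.010219.
z* = 2.326 at the 98% level.
Margin = 2.326·0.010219 = 0.02377.
So the interval runs from 0.135 to 0.182.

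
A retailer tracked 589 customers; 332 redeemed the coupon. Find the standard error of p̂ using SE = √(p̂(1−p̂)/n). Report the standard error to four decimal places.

With x = 332 successes in n = 589, p̂ = 0.56367.
p̂(1−p̂) = 0.56367·0.43633 = 0.245946.
SE = √(0.245946/589) = √0.000417565 = 0.0204.

SE = 0.0204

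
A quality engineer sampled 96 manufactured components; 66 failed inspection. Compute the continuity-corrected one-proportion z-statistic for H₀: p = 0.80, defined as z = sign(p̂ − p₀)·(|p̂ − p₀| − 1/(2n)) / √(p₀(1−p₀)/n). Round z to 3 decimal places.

Sample proportion p̂ = 66/96 = 0.68750. p̂ − p₀ = -0.112500.
1/(2n) = 0.005208.
Corrected numerator: |-0.112500| − 0.005208 = 0.107292.
Null standard error: √(0.80·0.20/96) = √0.001666667 = 0.040825.
z = (−)0.107292/0.040825 = -2.628.

z = -2.628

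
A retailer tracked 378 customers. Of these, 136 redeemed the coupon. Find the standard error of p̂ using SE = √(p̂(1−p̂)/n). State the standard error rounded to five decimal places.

SE = 0.02469

Sample proportion p̂ = 136/378 = 0.35979.
p̂(1−p̂) = 0.230341.
SE = √(0.230341/378) = 0.02469.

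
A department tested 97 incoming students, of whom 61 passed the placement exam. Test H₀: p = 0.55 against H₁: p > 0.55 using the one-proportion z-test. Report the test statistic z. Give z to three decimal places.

Sample proportion p̂ = 61/97 = 0.62887.
Under H₀, SE = √(p₀(1−p₀)/n) = √(0.55·0.45/97) = √0.002551546 = 0.050513.
z = (0.62887 − 0.55)/0.050513 = 0.07887/0.050513 = 1.561.

z = 1.561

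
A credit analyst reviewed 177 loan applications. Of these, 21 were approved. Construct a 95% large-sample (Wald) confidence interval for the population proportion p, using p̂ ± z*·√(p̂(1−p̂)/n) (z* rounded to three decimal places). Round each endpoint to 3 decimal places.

(0.071, 0.166)

Sample proportion p̂ = 21/177 = 0.11864.
SE(p̂) = √(0.11864·0.88136/177) = 0.024306.
z* = 1.960 at the 95% level.
Margin of error: 1.960 × 0.024306 = 0.04764.
CI: 0.11864 ± 0.04764 = (0.071, 0.166).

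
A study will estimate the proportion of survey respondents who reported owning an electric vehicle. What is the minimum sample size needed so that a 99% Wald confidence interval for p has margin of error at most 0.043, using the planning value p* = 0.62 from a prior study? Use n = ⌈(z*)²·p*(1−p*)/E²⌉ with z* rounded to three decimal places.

n = 846

The 99% critical value is z* = 2.576.
p*(1−p*) = 0.62·0.38 = 0.2356.
(z*)²·p*(1−p*)/E² = 6.635776·0.2356/0.001849 = 845.532.
Rounding up, n = 846.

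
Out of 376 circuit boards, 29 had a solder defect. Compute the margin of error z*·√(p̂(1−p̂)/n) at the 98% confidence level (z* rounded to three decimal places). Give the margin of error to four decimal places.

p̂ = 29/376 = 0.07713.
SE = √(p̂(1−p̂)/n) = √(0.071179/376) = 0.013759.
The 98% critical value is z* = 2.326.
Margin of error = z*·SE = 2.326 × 0.013759 = 0.0320.

ME = 0.0320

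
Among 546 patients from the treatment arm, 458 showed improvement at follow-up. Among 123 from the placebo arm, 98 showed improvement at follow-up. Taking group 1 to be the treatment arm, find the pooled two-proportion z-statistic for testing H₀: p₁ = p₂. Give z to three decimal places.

z = 1.125

Sample proportions: p̂₁ = 458/546 = 0.83883 and p̂₂ = 98/123 = 0.79675.
Pooling: p̂ = 556/669 = 0.83109.
Pooled SE = √[0.1403786·0.00996158] ≈ 0.037395.
z = 0.04208/0.037395 = 1.125.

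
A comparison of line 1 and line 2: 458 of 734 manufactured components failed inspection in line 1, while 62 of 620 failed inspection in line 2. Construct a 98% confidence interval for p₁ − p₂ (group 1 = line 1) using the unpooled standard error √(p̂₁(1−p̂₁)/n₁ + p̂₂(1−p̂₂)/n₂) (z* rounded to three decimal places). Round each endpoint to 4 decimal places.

(0.4738, 0.5741)

p̂₁ = 458/734 = 0.62398, p̂₂ = 62/620 = 0.10000; p̂₁ − p̂₂ = 0.52398.
SE = √(0.000319659 + 0.000145161) = √0.000464820 = 0.021560.
z* = 2.326 at the 98% level. Margin of error = 0.05015.
CI: 0.52398 ± 0.05015 = (0.4738, 0.5741).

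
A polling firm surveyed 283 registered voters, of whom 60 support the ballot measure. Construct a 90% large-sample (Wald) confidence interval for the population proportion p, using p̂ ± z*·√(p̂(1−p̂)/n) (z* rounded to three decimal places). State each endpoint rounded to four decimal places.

p̂ = 60/283 = 0.21201.
SE(p̂) = √(0.21201·0.78799/283) = 0.024297.
The 90% critical value is z* = 1.645.
Margin = 1.645·0.024297 = 0.03997.
So the interval runs from 0.1720 to 0.2520.

(0.1720, 0.2520)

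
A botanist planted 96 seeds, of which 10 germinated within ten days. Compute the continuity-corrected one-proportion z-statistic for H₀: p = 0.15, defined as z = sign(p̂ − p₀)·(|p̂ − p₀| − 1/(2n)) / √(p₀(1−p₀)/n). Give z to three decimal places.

p̂ = 10/96 = 0.10417. p̂ − p₀ = -0.045833.
1/(2n) = 0.005208.
Corrected numerator: |-0.045833| − 0.005208 = 0.040625.
Under H₀, SE = √(p₀(1−p₀)/n) = √(0.15·0.85/96) = √0.001328125 = 0.036443.
z = −0.040625/0.036443 = -1.115.

z = -1.115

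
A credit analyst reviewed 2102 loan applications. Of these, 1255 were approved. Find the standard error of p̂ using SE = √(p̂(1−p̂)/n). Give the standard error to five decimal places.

Sample proportion p̂ = 1255/2102 = 0.59705.
p̂(1−p̂) = 0.240581.
SE = √(0.240581/2102) = √0.000114453 = 0.01070.

SE = 0.01070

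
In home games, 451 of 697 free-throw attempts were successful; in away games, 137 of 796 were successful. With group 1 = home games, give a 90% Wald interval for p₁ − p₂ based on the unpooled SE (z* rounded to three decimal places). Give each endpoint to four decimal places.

(0.4379, 0.5120)

p̂₁ = 451/697 = 0.64706, p̂₂ = 137/796 = 0.17211; p̂₁ − p̂₂ = 0.47495.
SE = √(0.000327652 + 0.000179006) = √0.000506658 = 0.022509.
The 90% critical value is z* = 1.645. Margin of error = 0.03703.
So the interval runs from 0.4379 to 0.5120.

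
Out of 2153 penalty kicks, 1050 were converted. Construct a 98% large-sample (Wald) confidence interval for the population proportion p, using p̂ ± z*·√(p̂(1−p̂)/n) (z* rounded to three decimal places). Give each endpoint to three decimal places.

(0.463, 0.513)

Sample proportion p̂ = 1050/2153 = 0.48769.
Standard error of p̂: √(0.249849/2153) = √0.000116047 = 0.010772.
For 98% confidence, z* = 2.326.
Margin = 2.326·0.010772 = 0.02506.
CI: 0.48769 ± 0.02506 = (0.463, 0.513).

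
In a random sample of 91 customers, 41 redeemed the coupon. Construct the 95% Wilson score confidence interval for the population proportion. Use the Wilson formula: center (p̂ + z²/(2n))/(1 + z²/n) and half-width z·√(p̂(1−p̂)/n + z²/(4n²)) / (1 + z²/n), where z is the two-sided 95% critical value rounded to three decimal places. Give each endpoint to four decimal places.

(0.3524, 0.5527)

Here p̂ = 41/91 = 0.45055 and z = 1.960 (z² = 3.841600).
Denominator 1 + z²/n = 1 + 3.841600/91 = 1.042215.
Center = (0.45055 + 0.021108)/1.042215 = 0.45255.
Radicand: p̂(1−p̂)/n + z²/(4n²) = 0.002720381 + 0.000115976 = 0.002836357.
Half-width = z·√(radicand)/denom = 1.960·0.053257/1.042215 = 0.10016.
So the interval runs from 0.3524 to 0.5527.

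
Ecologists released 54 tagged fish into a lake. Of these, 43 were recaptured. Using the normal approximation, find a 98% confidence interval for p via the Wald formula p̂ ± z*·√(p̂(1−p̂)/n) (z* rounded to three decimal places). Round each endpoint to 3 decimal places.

p̂ = 43/54 = 0.79630.
SE(p̂) = √(0.79630·0.20370/54) = 0.054807.
For 98% confidence, z* = 2.326.
Margin of error: 2.326 × 0.054807 = 0.12748.
So the interval runs from 0.669 to 0.924.

(0.669, 0.924)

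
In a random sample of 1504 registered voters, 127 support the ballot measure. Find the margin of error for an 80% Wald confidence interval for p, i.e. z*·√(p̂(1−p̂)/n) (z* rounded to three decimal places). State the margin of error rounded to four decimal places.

ME = 0.0092

p̂ = 127/1504 = 0.08444.
Standard error of p̂: √(0.077311/1504) = √0.000051404 = 0.007170.
z* = 1.282 at the 80% level.
Margin of error = z*·SE = 1.282 × 0.007170 = 0.0092.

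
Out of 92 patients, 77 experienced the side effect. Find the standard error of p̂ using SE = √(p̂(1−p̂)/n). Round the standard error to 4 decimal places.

SE = 0.0385

Sample proportion p̂ = 77/92 = 0.83696.
p̂(1−p̂) = 0.83696·0.16304 = 0.136458.
SE = √(0.136458/92) = √0.001483239 = 0.0385.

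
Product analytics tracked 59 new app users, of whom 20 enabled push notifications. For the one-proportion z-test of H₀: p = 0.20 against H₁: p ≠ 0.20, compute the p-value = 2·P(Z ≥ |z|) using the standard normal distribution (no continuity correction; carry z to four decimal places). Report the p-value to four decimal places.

With x = 20 successes in n = 59, p̂ = 0.33898.
Null standard error: √(0.20·0.80/59) = √0.002711864 = 0.052076.
z = (p̂ − p₀)/SE = (20/59 − 0.20)/0.052076 ≈ 2.6689.
From the standard normal, 2·P(Z ≥ |z|) = 0.0076.

p-value = 0.0076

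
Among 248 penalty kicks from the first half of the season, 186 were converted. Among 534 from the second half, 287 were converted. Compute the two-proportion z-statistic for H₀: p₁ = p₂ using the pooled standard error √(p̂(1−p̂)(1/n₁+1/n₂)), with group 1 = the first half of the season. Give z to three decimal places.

z = 5.658

Sample proportions: p̂₁ = 186/248 = 0.75000 and p̂₂ = 287/534 = 0.53745.
Pooled p̂ = (186+287)/(248+534) = 473/782 = 0.60486.
Pooled SE = √[0.2390045·0.00590492] ≈ 0.037567.
z = 0.21255/0.037567 = 5.658.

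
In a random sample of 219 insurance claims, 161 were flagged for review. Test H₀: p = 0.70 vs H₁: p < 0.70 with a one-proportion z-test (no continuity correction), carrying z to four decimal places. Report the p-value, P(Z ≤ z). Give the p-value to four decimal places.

p-value = 0.8719

The sample proportion is 161/219 = 0.73516.
Under H₀, SE = √(p₀(1−p₀)/n) = √(0.70·0.30/219) = √0.000958904 = 0.030966.
Test statistic (full precision, shown to 4 dp): z = (161/219 − 0.70)/SE₀ ≈ 1.1354.
From the standard normal, P(Z ≤ z) = 0.8719.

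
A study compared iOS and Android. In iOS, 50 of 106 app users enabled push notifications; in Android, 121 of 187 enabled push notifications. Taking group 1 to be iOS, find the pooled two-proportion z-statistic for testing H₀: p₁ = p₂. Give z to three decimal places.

p̂₁ = 50/106 = 0.47170, p̂₂ = 121/187 = 0.64706.
Pooling: p̂ = 171/293 = 0.58362.
SE = √[p̂(1−p̂)(1/n₁+1/n₂)] = √[0.58362·0.41638·(1/106+1/187)] ≈ 0.059934.
z = -0.17536/0.059934 = -2.926.

z = -2.926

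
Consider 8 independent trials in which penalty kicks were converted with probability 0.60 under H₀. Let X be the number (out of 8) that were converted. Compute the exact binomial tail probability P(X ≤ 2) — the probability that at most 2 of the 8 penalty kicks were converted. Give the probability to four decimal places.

P = 0.0498

X is binomial with n = 8 and p = 0.60.
P(X ≤ 2) = C(8,0)·0.60^0·0.40^8 + C(8,1)·0.60^1·0.40^7 + C(8,2)·0.60^2·0.40^6.
= 0.000655 + 0.007864 + 0.041288 = 0.0498.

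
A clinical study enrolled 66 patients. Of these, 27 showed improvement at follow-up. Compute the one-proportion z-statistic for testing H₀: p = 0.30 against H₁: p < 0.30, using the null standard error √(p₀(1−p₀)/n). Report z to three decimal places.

z = 1.934

The sample proportion is 27/66 = 0.40909.
Under H₀, SE = √(p₀(1−p₀)/n) = √(0.30·0.70/66) = √0.003181818 = 0.056408.
z = (p̂ − p₀)/SE = (0.40909 − 0.30)/0.056408 = 1.934.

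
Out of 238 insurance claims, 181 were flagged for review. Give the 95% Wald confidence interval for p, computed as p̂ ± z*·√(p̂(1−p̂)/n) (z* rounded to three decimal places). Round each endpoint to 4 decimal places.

p̂ = 181/238 = 0.76050.
SE(p̂) = √(0.76050·0.23950/238) = 0.027664.
The 95% critical value is z* = 1.960.
Margin = 1.960·0.027664 = 0.05422.
Interval: 0.76050 ± 0.05422 → (0.7063, 0.8147).

(0.7063, 0.8147)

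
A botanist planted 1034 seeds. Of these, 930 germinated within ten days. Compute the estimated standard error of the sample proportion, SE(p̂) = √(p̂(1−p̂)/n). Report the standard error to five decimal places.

SE = 0.00935

Sample proportion p̂ = 930/1034 = 0.89942.
p̂(1−p̂) = 0.89942·0.10058 = 0.090464.
SE = √(0.090464/1034) = 0.00935.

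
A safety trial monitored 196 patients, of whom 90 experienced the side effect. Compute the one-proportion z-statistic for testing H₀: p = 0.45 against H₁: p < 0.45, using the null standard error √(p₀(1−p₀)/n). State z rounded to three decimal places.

p̂ = 90/196 = 0.45918.
Under H₀, SE = √(p₀(1−p₀)/n) = √(0.45·0.55/196) = √0.001262755 = 0.035535.
z = (p̂ − p₀)/SE = (0.45918 − 0.45)/0.035535 = 0.258.

z = 0.258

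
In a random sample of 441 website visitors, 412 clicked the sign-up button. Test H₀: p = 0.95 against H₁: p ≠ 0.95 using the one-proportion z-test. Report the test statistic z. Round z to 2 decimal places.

Sample proportion p̂ = 412/441 = 0.93424.
Under H₀, SE = √(p₀(1−p₀)/n) = √(0.95·0.05/441) = √0.000107710 = 0.010378.
Test statistic: z = -0.01576/0.010378 = -1.52.

z = -1.52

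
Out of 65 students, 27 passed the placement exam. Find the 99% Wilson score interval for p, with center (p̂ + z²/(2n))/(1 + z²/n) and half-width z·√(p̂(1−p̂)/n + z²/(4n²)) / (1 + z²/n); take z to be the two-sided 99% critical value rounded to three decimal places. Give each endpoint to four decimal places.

p̂ = 27/65 = 0.41538; z = 2.576, so z² = 6.635776.
1 + z²/n = 1.102089.
Center = (0.41538 + 0.051044)/1.102089 = 0.42322.
Radicand: p̂(1−p̂)/n + z²/(4n²) = 0.003736004 + 0.000392649 = 0.004128653.
Half-width = 2.576·√0.004128653/1.102089 = 0.15019.
CI: 0.42322 ± 0.15019 = (0.2730, 0.5734).

(0.2730, 0.5734)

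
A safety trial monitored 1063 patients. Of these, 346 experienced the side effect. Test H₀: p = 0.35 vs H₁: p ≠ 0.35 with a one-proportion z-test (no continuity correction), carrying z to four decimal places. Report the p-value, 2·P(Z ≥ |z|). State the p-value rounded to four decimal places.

p̂ = 346/1063 = 0.32549.
Under H₀, SE = √(p₀(1−p₀)/n) = √(0.35·0.65/1063) = √0.000214017 = 0.014629.
z = (p̂ − p₀)/SE = (346/1063 − 0.35)/0.014629 ≈ -1.6751.
From the standard normal, 2·P(Z ≥ |z|) = 0.0939.

p-value = 0.0939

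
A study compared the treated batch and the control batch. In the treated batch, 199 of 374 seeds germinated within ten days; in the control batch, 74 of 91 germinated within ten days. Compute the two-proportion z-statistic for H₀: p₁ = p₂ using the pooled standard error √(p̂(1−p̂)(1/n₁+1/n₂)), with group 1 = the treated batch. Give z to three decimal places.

z = -4.884

p̂₁ = 199/374 = 0.53209, p̂₂ = 74/91 = 0.81319.
Pooling: p̂ = 273/465 = 0.58710.
Pooled SE = √[0.2424142·0.01366281] ≈ 0.057550.
z = (p̂₁ − p̂₂)/SE = (0.53209 − 0.81319)/0.057550 = -0.28110/0.057550 = -4.884.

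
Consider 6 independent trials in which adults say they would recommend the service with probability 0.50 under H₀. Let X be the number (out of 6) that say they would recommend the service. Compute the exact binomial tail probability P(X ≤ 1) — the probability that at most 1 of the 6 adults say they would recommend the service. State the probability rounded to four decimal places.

P = 0.1094

X ~ Binomial(n=6, p=0.50).
P(X ≤ 1) = C(6,0)·0.50^0·0.50^6 + C(6,1)·0.50^1·0.50^5.
= 0.015625 + 0.093750 = 0.1094.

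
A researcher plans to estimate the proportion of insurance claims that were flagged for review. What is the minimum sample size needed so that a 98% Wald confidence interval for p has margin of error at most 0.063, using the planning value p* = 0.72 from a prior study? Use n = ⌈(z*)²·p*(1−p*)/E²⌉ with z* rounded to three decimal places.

For 98% confidence, z* = 2.326.
p*(1−p*) = 0.72·0.28 = 0.2016.
(z*)²·p*(1−p*)/E² = 5.410276·0.2016/0.003969 = 274.808.
Rounding up, n = 275.

n = 275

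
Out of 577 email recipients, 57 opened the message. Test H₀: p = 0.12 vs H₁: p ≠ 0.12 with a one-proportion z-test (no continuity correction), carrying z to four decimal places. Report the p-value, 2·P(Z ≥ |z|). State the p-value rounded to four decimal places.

The sample proportion is 57/577 = 0.09879.
Null standard error: √(0.12·0.88/577) = √0.000183016 = 0.013528.
Test statistic (full precision, shown to 4 dp): z = (57/577 − 0.12)/SE₀ ≈ -1.5681.
From the standard normal, 2·P(Z ≥ |z|) = 0.1169.

p-value = 0.1169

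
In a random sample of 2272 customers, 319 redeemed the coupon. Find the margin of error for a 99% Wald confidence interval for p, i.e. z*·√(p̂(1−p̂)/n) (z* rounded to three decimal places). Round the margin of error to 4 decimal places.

The sample proportion is 319/2272 = 0.14040.
SE(p̂) = √(0.14040·0.85960/2272) = 0.007288.
The 99% critical value is z* = 2.576.
ME = 2.576·0.007288 = 0.0188.

ME = 0.0188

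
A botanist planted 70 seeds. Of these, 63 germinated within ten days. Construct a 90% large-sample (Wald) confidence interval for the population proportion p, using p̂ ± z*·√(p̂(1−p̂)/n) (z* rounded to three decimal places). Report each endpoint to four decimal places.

(0.8410, 0.9590)

The sample proportion is 63/70 = 0.90000.
SE = √(p̂(1−p̂)/n) = √(0.090000/70) = 0.035857.
z* = 1.645 at the 90% level.
Margin = 1.645·0.035857 = 0.05898.
So the interval runs from 0.8410 to 0.9590.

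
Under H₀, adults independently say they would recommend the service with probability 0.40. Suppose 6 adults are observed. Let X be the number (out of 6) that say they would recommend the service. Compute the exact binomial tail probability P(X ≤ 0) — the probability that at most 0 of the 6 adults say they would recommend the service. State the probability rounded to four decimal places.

X is binomial with n = 6 and p = 0.40.
P(X ≤ 0) = C(6,0)·0.40^0·0.60^6.
= 0.046656 = 0.0467.

P = 0.0467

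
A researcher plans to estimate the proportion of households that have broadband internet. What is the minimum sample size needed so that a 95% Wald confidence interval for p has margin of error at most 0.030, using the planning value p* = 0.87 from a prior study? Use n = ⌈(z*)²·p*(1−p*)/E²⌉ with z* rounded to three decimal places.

n = 483

For 95% confidence, z* = 1.960.
p*(1−p*) = 0.87·0.13 = 0.1131.
(z*)²·p*(1−p*)/E² = 3.841600·0.1131/0.000900 = 482.761.
Rounding up, n = 483.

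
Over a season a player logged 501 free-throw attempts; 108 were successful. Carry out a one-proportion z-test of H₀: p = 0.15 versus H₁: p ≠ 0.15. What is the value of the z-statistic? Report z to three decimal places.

z = 4.110

The sample proportion is 108/501 = 0.21557.
SE₀ = √(0.15·0.85/501) = 0.015953.
z = (0.21557 − 0.15)/0.015953 = 0.06557/0.015953 = 4.110.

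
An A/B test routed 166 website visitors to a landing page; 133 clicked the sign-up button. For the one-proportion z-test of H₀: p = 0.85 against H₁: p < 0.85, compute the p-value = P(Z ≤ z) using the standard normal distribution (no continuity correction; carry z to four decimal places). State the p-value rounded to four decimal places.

p-value = 0.0391

The sample proportion is 133/166 = 0.80120.
Null standard error: √(0.85·0.15/166) = √0.000768072 = 0.027714.
Test statistic (full precision, shown to 4 dp): z = (133/166 − 0.85)/SE₀ ≈ -1.7607.
From the standard normal, P(Z ≤ z) = 0.0391.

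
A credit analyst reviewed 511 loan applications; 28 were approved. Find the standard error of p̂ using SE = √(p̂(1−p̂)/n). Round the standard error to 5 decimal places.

Sample proportion p̂ = 28/511 = 0.05479.
p̂(1−p̂) = 0.05479·0.94521 = 0.051788.
Dividing by n and taking the root: √0.000101346 = 0.01007.

SE = 0.01007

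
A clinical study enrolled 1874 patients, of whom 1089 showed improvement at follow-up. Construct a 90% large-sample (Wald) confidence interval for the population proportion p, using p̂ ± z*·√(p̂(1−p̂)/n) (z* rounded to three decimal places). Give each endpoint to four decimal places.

(0.5624, 0.5999)

The sample proportion is 1089/1874 = 0.58111.
Standard error of p̂: √(0.243421/1874) = √0.000129894 = 0.011397.
z* = 1.645 at the 90% level.
Margin = 1.645·0.011397 = 0.01875.
Interval: 0.58111 ± 0.01875 → (0.5624, 0.5999).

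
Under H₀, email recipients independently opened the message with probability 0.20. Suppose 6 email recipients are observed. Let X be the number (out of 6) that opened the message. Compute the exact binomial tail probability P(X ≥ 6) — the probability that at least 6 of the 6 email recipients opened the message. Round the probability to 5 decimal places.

P = 0.00006

X is binomial with n = 6 and p = 0.20.
P(X ≥ 6) = C(6,6)·0.20^6·0.80^0.
= 0.000064 = 0.00006.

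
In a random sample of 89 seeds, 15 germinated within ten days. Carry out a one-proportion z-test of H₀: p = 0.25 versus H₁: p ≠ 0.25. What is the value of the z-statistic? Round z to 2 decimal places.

z = -1.77

p̂ = 15/89 = 0.16854.
Under H₀, SE = √(p₀(1−p₀)/n) = √(0.25·0.75/89) = √0.002106742 = 0.045899.
Test statistic: z = -0.08146/0.045899 = -1.77.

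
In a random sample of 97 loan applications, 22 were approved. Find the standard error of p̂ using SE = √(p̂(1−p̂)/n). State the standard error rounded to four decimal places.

SE = 0.0425

p̂ = 22/97 = 0.22680.
p̂(1−p̂) = 0.175362.
SE = √(0.175362/97) = 0.0425.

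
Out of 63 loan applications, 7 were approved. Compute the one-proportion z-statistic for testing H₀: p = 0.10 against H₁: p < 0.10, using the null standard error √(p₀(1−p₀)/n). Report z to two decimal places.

Sample proportion p̂ = 7/63 = 0.11111.
Null standard error: √(0.10·0.90/63) = √0.001428571 = 0.037796.
Test statistic: z = 0.01111/0.037796 = 0.29.

z = 0.29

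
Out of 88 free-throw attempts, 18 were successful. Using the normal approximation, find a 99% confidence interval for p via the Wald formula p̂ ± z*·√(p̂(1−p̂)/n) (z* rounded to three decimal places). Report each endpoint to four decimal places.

(0.0938, 0.3153)

Sample proportion p̂ = 18/88 = 0.20455.
Standard error of p̂: √(0.162707/88) = √0.001848939 = 0.042999.
z* = 2.576 at the 99% level.
Margin of error: 2.576 × 0.042999 = 0.11077.
CI: 0.20455 ± 0.11077 = (0.0938, 0.3153).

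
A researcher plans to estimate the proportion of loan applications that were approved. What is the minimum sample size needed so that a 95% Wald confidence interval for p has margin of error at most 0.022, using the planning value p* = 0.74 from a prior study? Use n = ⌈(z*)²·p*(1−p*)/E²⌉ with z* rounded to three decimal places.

n = 1528

For 95% confidence, z* = 1.960.
p*(1−p*) = 0.74·0.26 = 0.1924.
(z*)²·p*(1−p*)/E² = 3.841600·0.1924/0.000484 = 1527.115.
Rounding up, n = 1528.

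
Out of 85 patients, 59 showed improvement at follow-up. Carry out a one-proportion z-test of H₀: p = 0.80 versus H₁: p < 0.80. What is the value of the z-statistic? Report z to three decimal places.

The sample proportion is 59/85 = 0.69412.
SE₀ = √(0.80·0.20/85) = 0.043386.
z = (0.69412 − 0.80)/0.043386 = -0.10588/0.043386 = -2.440.

z = -2.440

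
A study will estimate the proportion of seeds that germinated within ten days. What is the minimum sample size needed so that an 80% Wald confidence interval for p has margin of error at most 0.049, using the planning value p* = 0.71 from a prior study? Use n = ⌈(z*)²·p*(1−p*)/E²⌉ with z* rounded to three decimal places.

z* = 1.282 at the 80% level.
p*(1−p*) = 0.2059.
Required n before rounding: 1.643524 × 0.2059 / 0.049² = 140.942.
⌈140.942⌉ = 141.

n = 141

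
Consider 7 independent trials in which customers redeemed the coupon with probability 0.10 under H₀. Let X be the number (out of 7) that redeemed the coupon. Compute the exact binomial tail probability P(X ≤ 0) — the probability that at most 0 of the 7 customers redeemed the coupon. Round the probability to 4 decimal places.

X ~ Binomial(n=7, p=0.10).
P(X ≤ 0) = C(7,0)·0.10^0·0.90^7.
= 0.478297 = 0.4783.

P = 0.4783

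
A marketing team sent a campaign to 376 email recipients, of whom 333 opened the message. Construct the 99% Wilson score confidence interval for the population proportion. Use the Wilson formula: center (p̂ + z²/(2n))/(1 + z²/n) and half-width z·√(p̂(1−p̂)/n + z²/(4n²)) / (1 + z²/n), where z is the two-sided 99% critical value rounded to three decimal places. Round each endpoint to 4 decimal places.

(0.8365, 0.9214)

p̂ = 333/376 = 0.88564; z = 2.576, so z² = 6.635776.
Denominator 1 + z²/n = 1 + 6.635776/376 = 1.017648.
Adjusted center: (0.88564 + z²/(2n))/1.017648 = 0.87895.
Radicand: p̂(1−p̂)/n + z²/(4n²) = 0.000269370 + 0.000011734 = 0.000281104.
Half-width = 2.576·√0.000281104/1.017648 = 0.04244.
So the interval runs from 0.8365 to 0.9214.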